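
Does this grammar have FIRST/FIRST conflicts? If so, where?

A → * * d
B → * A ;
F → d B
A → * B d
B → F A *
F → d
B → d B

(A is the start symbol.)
A FIRST/FIRST conflict occurs when two productions N → α and N → β for the same non-terminal have FIRST(α) ∩ FIRST(β) ≠ ∅ (with ε ∈ FIRST of a nullable right-hand side, so two nullable alternatives also conflict).

FIRST sets of the non-terminals at (or reachable through a nullable prefix from) the front of some alternative:
  FIRST(F) = { 'd' }

Productions for A:
  A → * * d: FIRST = { '*' }
  A → * B d: FIRST = { '*' }
Productions for B:
  B → * A ;: FIRST = { '*' }
  B → F A *: FIRST = { 'd' }
  B → d B: FIRST = { 'd' }
Productions for F:
  F → d B: FIRST = { 'd' }
  F → d: FIRST = { 'd' }

Conflict for A: A → * * d and A → * B d
  Overlap: { '*' }
Conflict for B: B → F A * and B → d B
  Overlap: { 'd' }
Conflict for F: F → d B and F → d
  Overlap: { 'd' }

Answer: Yes. A → '*' '*' d / A → '*' B d on { '*' }; B → F A '*' / B → d B on { 'd' }; F → d B / F → d on { 'd' }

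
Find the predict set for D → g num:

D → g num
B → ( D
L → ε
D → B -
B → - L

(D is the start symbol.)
PREDICT(D → g num) = (FIRST(RHS) \ {ε}) ∪ (FOLLOW(D) if ε ∈ FIRST(RHS), i.e. RHS ⇒* ε)
FIRST(g num) = { 'g' }
ε ∉ FIRST(g num), so FOLLOW(D) is not added.
PREDICT(D → g num) = { 'g' }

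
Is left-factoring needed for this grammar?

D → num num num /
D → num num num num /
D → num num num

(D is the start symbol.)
Left-factoring is needed when two productions for the same non-terminal
share a common prefix on the right-hand side.

Productions for D:
  D → num num num /
  D → num num num num /
  D → num num num

Found common prefix 'num num num' in productions for D

Answer: Yes, D has productions with common prefix 'num num num'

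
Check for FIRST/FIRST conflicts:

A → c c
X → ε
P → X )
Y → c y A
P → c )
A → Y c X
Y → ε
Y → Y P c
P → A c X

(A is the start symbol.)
Yes. A → c c / A → Y c X on { 'c' }; P → X ')' / P → A c X on { ')' }; P → c ')' / P → A c X on { 'c' }; Y → c y A / Y → Y P c on { 'c' }

FIRST sets of the non-terminals at (or reachable through a nullable prefix from) the front of some alternative:
  FIRST(Y) = { ')', 'c', ε }
  FIRST(X) = { ε }
  FIRST(A) = { ')', 'c' }
  FIRST(P) = { ')', 'c' }

Productions for A:
  A → c c: FIRST = { 'c' }
  A → Y c X: FIRST = { ')', 'c' }
Productions for P:
  P → X ): FIRST = { ')' }
  P → c ): FIRST = { 'c' }
  P → A c X: FIRST = { ')', 'c' }
Productions for Y:
  Y → c y A: FIRST = { 'c' }
  Y → ε: FIRST = { ε }
  Y → Y P c: FIRST = { ')', 'c' }
X has only one production, so no FIRST/FIRST conflict is possible there.

Conflict for A: A → c c and A → Y c X
  Overlap: { 'c' }
Conflict for P: P → X ) and P → A c X
  Overlap: { ')' }
Conflict for P: P → c ) and P → A c X
  Overlap: { 'c' }
Conflict for Y: Y → c y A and Y → Y P c
  Overlap: { 'c' }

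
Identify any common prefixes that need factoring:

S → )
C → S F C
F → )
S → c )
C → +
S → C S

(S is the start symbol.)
Left-factoring is needed when two productions for the same non-terminal
share a common prefix on the right-hand side.

Productions for S:
  S → )
  S → c )
  S → C S
Productions for C:
  C → S F C
  C → +

No common prefixes found.

Answer: No, left-factoring is not needed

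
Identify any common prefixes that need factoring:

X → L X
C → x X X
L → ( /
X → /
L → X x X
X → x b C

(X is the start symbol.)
Left-factoring is needed when two productions for the same non-terminal
share a common prefix on the right-hand side.

Productions for X:
  X → L X
  X → /
  X → x b C
Productions for L:
  L → ( /
  L → X x X

No common prefixes found.

Answer: No, left-factoring is not needed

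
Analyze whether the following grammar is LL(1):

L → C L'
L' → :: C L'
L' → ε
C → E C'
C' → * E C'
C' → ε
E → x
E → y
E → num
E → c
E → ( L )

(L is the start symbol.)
Yes, the grammar is LL(1).

A grammar is LL(1) if for each non-terminal N with multiple productions, the predict sets of those productions are pairwise disjoint, where PREDICT(N → α) = (FIRST(α) \ {ε}) ∪ (FOLLOW(N) if α ⇒* ε).

Relevant sets:
  FOLLOW(L') = { $, ')' }
  FOLLOW(C') = { $, ')', '::' }

For L':
  PREDICT(L' → :: C L') = { '::' }
  PREDICT(L' → ε) = { $, ')' }
For C':
  PREDICT(C' → '*' E C') = { '*' }
  PREDICT(C' → ε) = { $, ')', '::' }
For E:
  PREDICT(E → x) = { 'x' }
  PREDICT(E → y) = { 'y' }
  PREDICT(E → num) = { 'num' }
  PREDICT(E → c) = { 'c' }
  PREDICT(E → '(' L ')') = { '(' }
L, C have a single production, so nothing to check there.

All predict sets are disjoint. The grammar IS LL(1).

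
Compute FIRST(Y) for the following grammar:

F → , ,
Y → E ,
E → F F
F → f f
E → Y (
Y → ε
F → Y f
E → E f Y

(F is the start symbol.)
{ '(', ',', 'f', ε }

To compute FIRST(Y), examine every production with Y on the left-hand side, reading each right-hand side left to right until a non-nullable symbol is reached.

FIRST sets of the other non-terminals involved (by the same procedure, iterated to a fixed point):
  FIRST(E) = { '(', ',', 'f' }

From Y → E ,:
  - E is a non-terminal: add FIRST(E) \ {ε} = { '(', ',', 'f' }
    E is not nullable, so stop
From Y → ε:
  - ε-production, so ε ∈ FIRST(Y)

Collecting: FIRST(Y) = { '(', ',', 'f', ε }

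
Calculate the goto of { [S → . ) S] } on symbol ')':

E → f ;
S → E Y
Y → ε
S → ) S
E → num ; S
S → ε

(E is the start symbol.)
GOTO(I, ')') = CLOSURE({ [A → αX.β] : [A → α.Xβ] ∈ I, X = ')' })

Items with dot before ')', with the dot advanced:
  [S → . ) S] → [S → ) . S]
Closure of the advanced items:
  [S → ) . S] has the dot before S: add [S → . E Y], [S → . ) S], [S → .]
  [S → . E Y] has the dot before E: add [E → . f ;], [E → . num ; S]

GOTO = { [E → . f ;], [E → . num ; S], [S → ) . S], [S → . ) S], [S → . E Y], [S → .] }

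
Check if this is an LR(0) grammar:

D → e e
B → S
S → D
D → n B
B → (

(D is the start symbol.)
Yes, the grammar is LR(0)

Augment with D' → D and build the canonical LR(0) collection (I0 = CLOSURE({[D' → . D]}), then GOTO on every symbol after a dot until no new states appear). It has 9 states:
  I0: { [D → . e e], [D → . n B], [D' → . D] }  — shift
  I1: { [D' → D .] }  — accept
  I2: { [D → e . e] }  — shift
  I3: { [B → . (], [B → . S], [D → . e e], [D → . n B], [D → n . B], [S → . D] }  — shift
  I4: { [B → ( .] }  — reduce
  I5: { [D → n B .] }  — reduce
  I6: { [S → D .] }  — reduce
  I7: { [B → S .] }  — reduce
  I8: { [D → e e .] }  — reduce

Every state is either a pure shift/goto state or contains exactly one complete item and nothing to shift — no conflicts. The grammar is LR(0).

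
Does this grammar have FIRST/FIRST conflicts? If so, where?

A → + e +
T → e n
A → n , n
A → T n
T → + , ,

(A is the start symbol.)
FIRST sets of the non-terminals at (or reachable through a nullable prefix from) the front of some alternative:
  FIRST(T) = { '+', 'e' }

Productions for A:
  A → + e +: FIRST = { '+' }
  A → n , n: FIRST = { 'n' }
  A → T n: FIRST = { '+', 'e' }
Productions for T:
  T → e n: FIRST = { 'e' }
  T → + , ,: FIRST = { '+' }

Conflict for A: A → + e + and A → T n
  Overlap: { '+' }

Answer: Yes. A → '+' e '+' / A → T n on { '+' }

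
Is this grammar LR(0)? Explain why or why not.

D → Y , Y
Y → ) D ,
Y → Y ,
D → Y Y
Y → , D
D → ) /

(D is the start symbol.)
A grammar is LR(0) if no state in the canonical LR(0) collection has:
  - both a shift item (dot before a terminal) and a complete item (shift-reduce conflict), or
  - two or more complete items (reduce-reduce conflict; the accept item [D' → D .] counts as a complete item here).

Augment with D' → D and build the canonical LR(0) collection (I0 = CLOSURE({[D' → . D]}), then GOTO on every symbol after a dot until no new states appear). It has 14 states:
  I0: { [D → . ) /], [D → . Y , Y], [D → . Y Y], [D' → . D], [Y → . ) D ,], [Y → . , D], [Y → . Y ,] }  — shift
  I1: { [D → ) . /], [D → . ) /], [D → . Y , Y], [D → . Y Y], [Y → ) . D ,], [Y → . ) D ,], [Y → . , D], [Y → . Y ,] }  — shift
  I2: { [D → . ) /], [D → . Y , Y], [D → . Y Y], [Y → , . D], [Y → . ) D ,], [Y → . , D], [Y → . Y ,] }  — shift
  I3: { [D' → D .] }  — accept
  I4: { [D → Y . , Y], [D → Y . Y], [Y → . ) D ,], [Y → . , D], [Y → . Y ,], [Y → Y . ,] }  — shift
  I5: { [D → . ) /], [D → . Y , Y], [D → . Y Y], [Y → ) . D ,], [Y → . ) D ,], [Y → . , D], [Y → . Y ,] }  — shift
  I6: { [D → . ) /], [D → . Y , Y], [D → . Y Y], [D → Y , . Y], [Y → , . D], [Y → . ) D ,], [Y → . , D], [Y → . Y ,], [Y → Y , .] }  — shift, reduce
  I7: { [D → Y Y .], [Y → Y . ,] }  — shift, reduce
  I8: { [Y → Y , .] }  — reduce
  I9: { [Y → , D .] }  — reduce
  I10: { [D → Y , Y .], [D → Y . , Y], [D → Y . Y], [Y → . ) D ,], [Y → . , D], [Y → . Y ,], [Y → Y . ,] }  — shift, reduce
  I11: { [Y → ) D . ,] }  — shift
  I12: { [Y → ) D , .] }  — reduce
  I13: { [D → ) / .] }  — reduce

Conflict in state I6:
  Shift-reduce conflict between [Y → Y , .] and [D → . ) /]
So the grammar is NOT LR(0).

Answer: No. Shift-reduce conflict between [Y → Y , .] and [D → . ) /]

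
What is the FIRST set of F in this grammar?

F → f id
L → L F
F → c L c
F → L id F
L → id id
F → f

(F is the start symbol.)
To compute FIRST(F), examine every production with F on the left-hand side, reading each right-hand side left to right until a non-nullable symbol is reached.

FIRST sets of the other non-terminals involved (by the same procedure, iterated to a fixed point):
  FIRST(L) = { 'id' }

From F → f id:
  - f is a terminal: add 'f' and stop
From F → c L c:
  - c is a terminal: add 'c' and stop
From F → L id F:
  - L is a non-terminal: add FIRST(L) \ {ε} = { 'id' }
    L is not nullable, so stop
From F → f:
  - f is a terminal: add 'f' and stop

Collecting: FIRST(F) = { 'c', 'f', 'id' }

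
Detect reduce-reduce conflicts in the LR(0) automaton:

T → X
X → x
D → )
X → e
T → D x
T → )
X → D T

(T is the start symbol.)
Yes — I1: [D → ) .] vs [T → ) .]; I8: [T → D x .] vs [X → x .]

A reduce-reduce conflict occurs when an LR(0) state has two complete items [A → α .] and [B → β .] — both call for a reduction, and with no lookahead the parser cannot choose between them.

Augment with T' → T and build the canonical LR(0) collection (I0 = CLOSURE({[T' → . T]}), then GOTO on every symbol after a dot until no new states appear). It has 9 states:
  I0: { [D → . )], [T → . )], [T → . D x], [T → . X], [T' → . T], [X → . D T], [X → . e], [X → . x] }  — shift
  I1: { [D → ) .], [T → ) .] }  — 2 reduces
  I2: { [D → . )], [T → . )], [T → . D x], [T → . X], [T → D . x], [X → . D T], [X → . e], [X → . x], [X → D . T] }  — shift
  I3: { [T' → T .] }  — accept
  I4: { [T → X .] }  — reduce
  I5: { [X → e .] }  — reduce
  I6: { [X → x .] }  — reduce
  I7: { [X → D T .] }  — reduce
  I8: { [T → D x .], [X → x .] }  — 2 reduces

I1 contains complete items [D → ) .], [T → ) .] — reduce-reduce conflict.
I8 contains complete items [T → D x .], [X → x .] — reduce-reduce conflict.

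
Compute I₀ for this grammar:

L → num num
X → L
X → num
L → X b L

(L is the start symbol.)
First, augment the grammar with L' → L
I₀ = CLOSURE({ [L' → . L] }):
  [L' → . L] has the dot before L: add [L → . num num], [L → . X b L]
  [L → . X b L] has the dot before X: add [X → . L], [X → . num]
No further items can be added.

I₀ = { [L → . X b L], [L → . num num], [L' → . L], [X → . L], [X → . num] }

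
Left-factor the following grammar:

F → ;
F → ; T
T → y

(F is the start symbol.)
Left-factoring transforms A → αβ₁ | αβ₂ into A → αA' and A' → β₁ | β₂
(α is the longest common prefix among the alternatives). Repeat until
no nonterminal has two alternatives with a common prefix.

Round 1: F has alternatives sharing prefix ';'. Introduce F': F → ; F'
  Add: F' → ε
  Add: F' → T

No remaining common prefixes — done.

Resulting grammar:
F → ; F'
F' → ε
F' → T
T → y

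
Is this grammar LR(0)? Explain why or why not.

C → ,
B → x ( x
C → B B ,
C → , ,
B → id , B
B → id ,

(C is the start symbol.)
No. Shift-reduce conflict between [C → , .] and [C → , . ,]

Augment with C' → C and build the canonical LR(0) collection (I0 = CLOSURE({[C' → . C]}), then GOTO on every symbol after a dot until no new states appear). It has 13 states:
  I0: { [B → . id , B], [B → . id ,], [B → . x ( x], [C → . , ,], [C → . ,], [C → . B B ,], [C' → . C] }  — shift
  I1: { [C → , . ,], [C → , .] }  — shift, reduce
  I2: { [B → . id , B], [B → . id ,], [B → . x ( x], [C → B . B ,] }  — shift
  I3: { [C' → C .] }  — accept
  I4: { [B → id . , B], [B → id . ,] }  — shift
  I5: { [B → x . ( x] }  — shift
  I6: { [B → x ( . x] }  — shift
  I7: { [B → x ( x .] }  — reduce
  I8: { [B → . id , B], [B → . id ,], [B → . x ( x], [B → id , . B], [B → id , .] }  — shift, reduce
  I9: { [B → id , B .] }  — reduce
  I10: { [C → B B . ,] }  — shift
  I11: { [C → B B , .] }  — reduce
  I12: { [C → , , .] }  — reduce

Conflict in state I1:
  Shift-reduce conflict between [C → , .] and [C → , . ,]
So the grammar is NOT LR(0).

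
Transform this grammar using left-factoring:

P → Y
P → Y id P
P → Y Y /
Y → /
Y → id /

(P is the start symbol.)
P → Y P'
P' → ε
P' → id P
P' → Y /
Y → /
Y → id /

Left-factoring transforms A → αβ₁ | αβ₂ into A → αA' and A' → β₁ | β₂
(α is the longest common prefix among the alternatives). Repeat until
no nonterminal has two alternatives with a common prefix.

Round 1: P has alternatives sharing prefix 'Y'. Introduce P': P → Y P'
  Add: P' → ε
  Add: P' → id P
  Add: P' → Y /

No remaining common prefixes — done.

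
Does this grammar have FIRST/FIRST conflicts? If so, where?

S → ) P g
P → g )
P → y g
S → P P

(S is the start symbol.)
A FIRST/FIRST conflict occurs when two productions N → α and N → β for the same non-terminal have FIRST(α) ∩ FIRST(β) ≠ ∅ (with ε ∈ FIRST of a nullable right-hand side, so two nullable alternatives also conflict).

FIRST sets of the non-terminals at (or reachable through a nullable prefix from) the front of some alternative:
  FIRST(P) = { 'g', 'y' }

Productions for S:
  S → ) P g: FIRST = { ')' }
  S → P P: FIRST = { 'g', 'y' }
Productions for P:
  P → g ): FIRST = { 'g' }
  P → y g: FIRST = { 'y' }

All alternatives of each non-terminal have pairwise disjoint FIRST sets.

Answer: No FIRST/FIRST conflicts.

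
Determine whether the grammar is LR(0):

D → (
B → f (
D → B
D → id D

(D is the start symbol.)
Yes, the grammar is LR(0)

Augment with D' → D and build the canonical LR(0) collection (I0 = CLOSURE({[D' → . D]}), then GOTO on every symbol after a dot until no new states appear). It has 8 states:
  I0: { [B → . f (], [D → . (], [D → . B], [D → . id D], [D' → . D] }  — shift
  I1: { [D → ( .] }  — reduce
  I2: { [D → B .] }  — reduce
  I3: { [D' → D .] }  — accept
  I4: { [B → f . (] }  — shift
  I5: { [B → . f (], [D → . (], [D → . B], [D → . id D], [D → id . D] }  — shift
  I6: { [D → id D .] }  — reduce
  I7: { [B → f ( .] }  — reduce

Every state is either a pure shift/goto state or contains exactly one complete item and nothing to shift — no conflicts. The grammar is LR(0).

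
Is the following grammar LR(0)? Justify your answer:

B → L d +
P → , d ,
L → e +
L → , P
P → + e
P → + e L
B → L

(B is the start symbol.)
Augment with B' → B and build the canonical LR(0) collection (I0 = CLOSURE({[B' → . B]}), then GOTO on every symbol after a dot until no new states appear). It has 15 states:
  I0: { [B → . L d +], [B → . L], [B' → . B], [L → . , P], [L → . e +] }  — shift
  I1: { [L → , . P], [P → . + e L], [P → . + e], [P → . , d ,] }  — shift
  I2: { [B' → B .] }  — accept
  I3: { [B → L . d +], [B → L .] }  — shift, reduce
  I4: { [L → e . +] }  — shift
  I5: { [L → e + .] }  — reduce
  I6: { [B → L d . +] }  — shift
  I7: { [B → L d + .] }  — reduce
  I8: { [P → + . e L], [P → + . e] }  — shift
  I9: { [P → , . d ,] }  — shift
  I10: { [L → , P .] }  — reduce
  I11: { [P → , d . ,] }  — shift
  I12: { [P → , d , .] }  — reduce
  I13: { [L → . , P], [L → . e +], [P → + e . L], [P → + e .] }  — shift, reduce
  I14: { [P → + e L .] }  — reduce

Conflict in state I3:
  Shift-reduce conflict between [B → L .] and [B → L . d +]
So the grammar is NOT LR(0).

Answer: No. Shift-reduce conflict between [B → L .] and [B → L . d +]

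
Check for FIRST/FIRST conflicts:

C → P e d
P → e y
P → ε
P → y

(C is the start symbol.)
No FIRST/FIRST conflicts.

A FIRST/FIRST conflict occurs when two productions N → α and N → β for the same non-terminal have FIRST(α) ∩ FIRST(β) ≠ ∅ (with ε ∈ FIRST of a nullable right-hand side, so two nullable alternatives also conflict).

Productions for P:
  P → e y: FIRST = { 'e' }
  P → ε: FIRST = { ε }
  P → y: FIRST = { 'y' }
C has only one production, so no FIRST/FIRST conflict is possible there.

All alternatives of each non-terminal have pairwise disjoint FIRST sets.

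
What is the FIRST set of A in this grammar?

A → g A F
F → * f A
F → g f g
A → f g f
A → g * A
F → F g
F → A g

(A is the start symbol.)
{ 'f', 'g' }

To compute FIRST(A), examine every production with A on the left-hand side, reading each right-hand side left to right until a non-nullable symbol is reached.

From A → g A F:
  - g is a terminal: add 'g' and stop
From A → f g f:
  - f is a terminal: add 'f' and stop
From A → g * A:
  - g is a terminal: add 'g' and stop

Collecting: FIRST(A) = { 'f', 'g' }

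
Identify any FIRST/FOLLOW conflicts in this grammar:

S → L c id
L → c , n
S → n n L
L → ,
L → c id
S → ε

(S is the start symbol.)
No FIRST/FOLLOW conflicts.

A FIRST/FOLLOW conflict occurs when a non-terminal N has a nullable alternative N → β (β ⇒* ε) and another alternative N → α with FIRST(α) ∩ FOLLOW(N) ≠ ∅: on such a lookahead the parser cannot decide between expanding α and letting N vanish via β.

Nullable non-terminals: S.
FIRST sets used below: FIRST(L) = { ',', 'c' }

S: nullable alternative(s) S → ε; FOLLOW(S) = { $ }
  S → L c id: FIRST \ {ε} = { ',', 'c' } — disjoint from FOLLOW(S)
  S → n n L: FIRST \ {ε} = { 'n' } — disjoint from FOLLOW(S)
  S → ε: FIRST \ {ε} = { } — this is the only nullable alternative, skip

L has no nullable alternative, so no FIRST/FOLLOW check is needed there.

No FIRST/FOLLOW conflicts found.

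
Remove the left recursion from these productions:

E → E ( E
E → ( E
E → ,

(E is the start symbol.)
E is directly left-recursive. The standard transformation for
  A → A α₁ | ... | A α_m | β₁ | ... | β_n
is
  A  → β₁ A' | ... | β_n A'
  A' → α₁ A' | ... | α_m A' | ε

E → ( E becomes E → ( E E'
E → , becomes E → , E'
E → E ( E becomes E' → ( E E'
Add E' → ε

Resulting grammar:
E → ( E E'
E → , E'
E' → ( E E'
E' → ε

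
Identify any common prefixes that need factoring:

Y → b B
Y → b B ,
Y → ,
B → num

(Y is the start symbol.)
Left-factoring is needed when two productions for the same non-terminal
share a common prefix on the right-hand side.

Productions for Y:
  Y → b B
  Y → b B ,
  Y → ,

Found common prefix 'b B' in productions for Y

Answer: Yes, Y has productions with common prefix 'b B'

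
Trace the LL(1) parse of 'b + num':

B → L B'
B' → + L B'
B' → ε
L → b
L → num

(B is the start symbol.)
LL(1) parsing maintains a stack (initially the start symbol over $) and the input. At each step: if the stack top is a terminal, match it against the current input token; if it is a non-terminal N, replace it with the RHS of M[N, lookahead] (the unique production whose predict set contains the lookahead).

Stack is shown with the top on the left.

Stack     Input      Action
---------------------------
B $       b + num $  output B → L B'
L B' $    b + num $  output L → b
b B' $    b + num $  match 'b'
B' $      + num $    output B' → + L B'
+ L B' $  + num $    match '+'
L B' $    num $      output L → num
num B' $  num $      match 'num'
B' $      $          output B' → ε
$         $          accept

The string is accepted.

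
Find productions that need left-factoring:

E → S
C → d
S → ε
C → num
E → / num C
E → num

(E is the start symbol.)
No, left-factoring is not needed

Left-factoring is needed when two productions for the same non-terminal
share a common prefix on the right-hand side.

Productions for E:
  E → S
  E → / num C
  E → num
Productions for C:
  C → d
  C → num

No common prefixes found.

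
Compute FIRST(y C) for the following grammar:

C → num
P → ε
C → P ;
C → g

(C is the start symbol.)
{ 'y' }

To compute FIRST(y C), process the symbols left to right:
Symbol y is a terminal. Add 'y' and stop.
FIRST(y C) = { 'y' }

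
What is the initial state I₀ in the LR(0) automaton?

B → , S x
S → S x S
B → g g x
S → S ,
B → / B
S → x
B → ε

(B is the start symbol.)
{ [B → . , S x], [B → . / B], [B → . g g x], [B → .], [B' → . B] }

First, augment the grammar with B' → B
I₀ = CLOSURE({ [B' → . B] }):
  [B' → . B] has the dot before B: add [B → . , S x], [B → . g g x], [B → . / B], [B → .]
No further items can be added.

I₀ = { [B → . , S x], [B → . / B], [B → . g g x], [B → .], [B' → . B] }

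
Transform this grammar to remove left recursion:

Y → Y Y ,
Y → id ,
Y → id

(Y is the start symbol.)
Y is directly left-recursive. The standard transformation for
  A → A α₁ | ... | A α_m | β₁ | ... | β_n
is
  A  → β₁ A' | ... | β_n A'
  A' → α₁ A' | ... | α_m A' | ε

Y → id , becomes Y → id , Y'
Y → id becomes Y → id Y'
Y → Y Y , becomes Y' → Y , Y'
Add Y' → ε

Resulting grammar:
Y → id , Y'
Y → id Y'
Y' → Y , Y'
Y' → ε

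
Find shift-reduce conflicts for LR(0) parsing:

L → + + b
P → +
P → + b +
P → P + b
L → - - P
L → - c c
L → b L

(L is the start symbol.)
Augment with L' → L and build the canonical LR(0) collection (I0 = CLOSURE({[L' → . L]}), then GOTO on every symbol after a dot until no new states appear). It has 17 states:
  I0: { [L → . + + b], [L → . - - P], [L → . - c c], [L → . b L], [L' → . L] }  — shift
  I1: { [L → + . + b] }  — shift
  I2: { [L → - . - P], [L → - . c c] }  — shift
  I3: { [L' → L .] }  — accept
  I4: { [L → . + + b], [L → . - - P], [L → . - c c], [L → . b L], [L → b . L] }  — shift
  I5: { [L → b L .] }  — reduce
  I6: { [L → - - . P], [P → . + b +], [P → . +], [P → . P + b] }  — shift
  I7: { [L → - c . c] }  — shift
  I8: { [L → - c c .] }  — reduce
  I9: { [P → + . b +], [P → + .] }  — shift, reduce
  I10: { [L → - - P .], [P → P . + b] }  — shift, reduce
  I11: { [P → P + . b] }  — shift
  I12: { [P → P + b .] }  — reduce
  I13: { [P → + b . +] }  — shift
  I14: { [P → + b + .] }  — reduce
  I15: { [L → + + . b] }  — shift
  I16: { [L → + + b .] }  — reduce

I9 contains reduce item [P → + .] and shift item [P → + . b +] — shift-reduce conflict.
I10 contains reduce item [L → - - P .] and shift item [P → P . + b] — shift-reduce conflict.

Answer: Yes — I9: [P → + .] vs [P → + . b +]; I10: [L → - - P .] vs [P → P . + b]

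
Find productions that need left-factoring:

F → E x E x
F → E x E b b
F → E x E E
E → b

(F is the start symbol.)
Left-factoring is needed when two productions for the same non-terminal
share a common prefix on the right-hand side.

Productions for F:
  F → E x E x
  F → E x E b b
  F → E x E E

Found common prefix 'E x E' in productions for F

Answer: Yes, F has productions with common prefix 'E x E'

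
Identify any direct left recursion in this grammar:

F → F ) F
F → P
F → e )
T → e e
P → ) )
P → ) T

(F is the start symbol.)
Direct left recursion occurs when N → N α for some non-terminal N (the right-hand side begins with the left-hand side itself).

F → F ) F: LEFT RECURSIVE (starts with F)
F → P: starts with P
F → e ): starts with e
T → e e: starts with e
P → ) ): starts with ')'
P → ) T: starts with ')'

The grammar has direct left recursion on: F.

Answer: Yes, F is left-recursive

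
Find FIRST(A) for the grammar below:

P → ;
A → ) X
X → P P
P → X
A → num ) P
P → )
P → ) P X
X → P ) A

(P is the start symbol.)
To compute FIRST(A), examine every production with A on the left-hand side, reading each right-hand side left to right until a non-nullable symbol is reached.

From A → ) X:
  - ')' is a terminal: add ')' and stop
From A → num ) P:
  - num is a terminal: add 'num' and stop

Collecting: FIRST(A) = { ')', 'num' }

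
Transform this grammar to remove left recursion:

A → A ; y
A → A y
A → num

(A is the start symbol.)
A → num A'
A' → ; y A'
A' → y A'
A' → ε

A is directly left-recursive. The standard transformation for
  A → A α₁ | ... | A α_m | β₁ | ... | β_n
is
  A  → β₁ A' | ... | β_n A'
  A' → α₁ A' | ... | α_m A' | ε

A → num becomes A → num A'
A → A ; y becomes A' → ; y A'
A → A y becomes A' → y A'
Add A' → ε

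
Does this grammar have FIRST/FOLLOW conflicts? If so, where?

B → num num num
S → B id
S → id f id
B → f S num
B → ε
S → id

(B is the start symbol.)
No FIRST/FOLLOW conflicts.

A FIRST/FOLLOW conflict occurs when a non-terminal N has a nullable alternative N → β (β ⇒* ε) and another alternative N → α with FIRST(α) ∩ FOLLOW(N) ≠ ∅: on such a lookahead the parser cannot decide between expanding α and letting N vanish via β.

Nullable non-terminals: B.

B: nullable alternative(s) B → ε; FOLLOW(B) = { $, 'id' }
  B → num num num: FIRST \ {ε} = { 'num' } — disjoint from FOLLOW(B)
  B → f S num: FIRST \ {ε} = { 'f' } — disjoint from FOLLOW(B)
  B → ε: FIRST \ {ε} = { } — this is the only nullable alternative, skip

S has no nullable alternative, so no FIRST/FOLLOW check is needed there.

No FIRST/FOLLOW conflicts found.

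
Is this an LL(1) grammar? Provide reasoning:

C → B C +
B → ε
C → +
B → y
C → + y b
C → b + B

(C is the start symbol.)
Relevant sets:
  FIRST(B) = { 'y', ε }
  FIRST(C) = { '+', 'b', 'y' }
  FOLLOW(B) = { $, '+', 'b', 'y' }

For C:
  PREDICT(C → B C '+') = { '+', 'b', 'y' }
  PREDICT(C → '+') = { '+' }
  PREDICT(C → '+' y b) = { '+' }
  PREDICT(C → b '+' B) = { 'b' }
For B:
  PREDICT(B → ε) = { $, '+', 'b', 'y' }
  PREDICT(B → y) = { 'y' }

Conflict found: Predict set conflict for C: { '+' }
The grammar is NOT LL(1).

Answer: No. Predict set conflict for C: { '+' }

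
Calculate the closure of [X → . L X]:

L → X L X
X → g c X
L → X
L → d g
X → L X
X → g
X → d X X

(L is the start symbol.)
Start with: [X → . L X]
  [X → . L X] has the dot before L: add [L → . X L X], [L → . X], [L → . d g]
  [L → . X L X] has the dot before X: add [X → . g c X], [X → . g], [X → . d X X]
No further items can be added.

CLOSURE = { [L → . X L X], [L → . X], [L → . d g], [X → . L X], [X → . d X X], [X → . g c X], [X → . g] }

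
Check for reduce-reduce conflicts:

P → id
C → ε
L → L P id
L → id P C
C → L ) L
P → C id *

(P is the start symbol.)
Augment with P' → P and build the canonical LR(0) collection (I0 = CLOSURE({[P' → . P]}), then GOTO on every symbol after a dot until no new states appear). It has 14 states:
  I0: { [C → . L ) L], [C → .], [L → . L P id], [L → . id P C], [P → . C id *], [P → . id], [P' → . P] }  — shift, reduce
  I1: { [P → C . id *] }  — shift
  I2: { [C → . L ) L], [C → .], [C → L . ) L], [L → . L P id], [L → . id P C], [L → L . P id], [P → . C id *], [P → . id] }  — shift, reduce
  I3: { [P' → P .] }  — accept
  I4: { [C → . L ) L], [C → .], [L → . L P id], [L → . id P C], [L → id . P C], [P → . C id *], [P → . id], [P → id .] }  — shift, 2 reduces
  I5: { [C → . L ) L], [C → .], [L → . L P id], [L → . id P C], [L → id P . C] }  — shift, reduce
  I6: { [L → id P C .] }  — reduce
  I7: { [C → . L ) L], [C → .], [L → . L P id], [L → . id P C], [L → id . P C], [P → . C id *], [P → . id] }  — shift, reduce
  I8: { [C → L ) . L], [L → . L P id], [L → . id P C] }  — shift
  I9: { [L → L P . id] }  — shift
  I10: { [L → L P id .] }  — reduce
  I11: { [C → . L ) L], [C → .], [C → L ) L .], [L → . L P id], [L → . id P C], [L → L . P id], [P → . C id *], [P → . id] }  — shift, 2 reduces
  I12: { [P → C id . *] }  — shift
  I13: { [P → C id * .] }  — reduce

I4 contains complete items [C → .], [P → id .] — reduce-reduce conflict.
I11 contains complete items [C → .], [C → L ) L .] — reduce-reduce conflict.

Answer: Yes — I4: [C → .] vs [P → id .]; I11: [C → .] vs [C → L ) L .]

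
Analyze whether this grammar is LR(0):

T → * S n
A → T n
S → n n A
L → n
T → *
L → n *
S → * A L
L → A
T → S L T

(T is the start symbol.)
A grammar is LR(0) if no state in the canonical LR(0) collection has:
  - both a shift item (dot before a terminal) and a complete item (shift-reduce conflict), or
  - two or more complete items (reduce-reduce conflict; the accept item [T' → T .] counts as a complete item here).

Augment with T' → T and build the canonical LR(0) collection (I0 = CLOSURE({[T' → . T]}), then GOTO on every symbol after a dot until no new states appear). It has 18 states:
  I0: { [S → . * A L], [S → . n n A], [T → . * S n], [T → . *], [T → . S L T], [T' → . T] }  — shift
  I1: { [A → . T n], [S → * . A L], [S → . * A L], [S → . n n A], [T → * . S n], [T → * .], [T → . * S n], [T → . *], [T → . S L T] }  — shift, reduce
  I2: { [A → . T n], [L → . A], [L → . n *], [L → . n], [S → . * A L], [S → . n n A], [T → . * S n], [T → . *], [T → . S L T], [T → S . L T] }  — shift
  I3: { [T' → T .] }  — accept
  I4: { [S → n . n A] }  — shift
  I5: { [A → . T n], [S → . * A L], [S → . n n A], [S → n n . A], [T → . * S n], [T → . *], [T → . S L T] }  — shift
  I6: { [S → n n A .] }  — reduce
  I7: { [A → T . n] }  — shift
  I8: { [A → T n .] }  — reduce
  I9: { [L → A .] }  — reduce
  I10: { [S → . * A L], [S → . n n A], [T → . * S n], [T → . *], [T → . S L T], [T → S L . T] }  — shift
  I11: { [L → n . *], [L → n .], [S → n . n A] }  — shift, reduce
  I12: { [L → n * .] }  — reduce
  I13: { [T → S L T .] }  — reduce
  I14: { [A → . T n], [L → . A], [L → . n *], [L → . n], [S → * A . L], [S → . * A L], [S → . n n A], [T → . * S n], [T → . *], [T → . S L T] }  — shift
  I15: { [A → . T n], [L → . A], [L → . n *], [L → . n], [S → . * A L], [S → . n n A], [T → * S . n], [T → . * S n], [T → . *], [T → . S L T], [T → S . L T] }  — shift
  I16: { [L → n . *], [L → n .], [S → n . n A], [T → * S n .] }  — shift, 2 reduces
  I17: { [S → * A L .] }  — reduce

Conflict in state I1:
  Shift-reduce conflict between [T → * .] and [S → . * A L]
So the grammar is NOT LR(0).

Answer: No. Shift-reduce conflict between [T → * .] and [S → . * A L]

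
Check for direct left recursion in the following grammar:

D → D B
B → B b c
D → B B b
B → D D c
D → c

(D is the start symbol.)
Yes, D, B are left-recursive

Direct left recursion occurs when N → N α for some non-terminal N (the right-hand side begins with the left-hand side itself).

D → D B: LEFT RECURSIVE (starts with D)
B → B b c: LEFT RECURSIVE (starts with B)
D → B B b: starts with B
B → D D c: starts with D
D → c: starts with c

The grammar has direct left recursion on: D, B.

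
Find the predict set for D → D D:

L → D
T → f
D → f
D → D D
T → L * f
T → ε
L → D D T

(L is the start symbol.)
PREDICT(D → D D) = (FIRST(RHS) \ {ε}) ∪ (FOLLOW(D) if ε ∈ FIRST(RHS), i.e. RHS ⇒* ε)
FIRST(D) = { 'f' }
FIRST(D D) = { 'f' }
ε ∉ FIRST(D D), so FOLLOW(D) is not added.
PREDICT(D → D D) = { 'f' }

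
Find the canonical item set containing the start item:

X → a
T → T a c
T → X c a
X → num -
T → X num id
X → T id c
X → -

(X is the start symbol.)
First, augment the grammar with X' → X
I₀ = CLOSURE({ [X' → . X] }):
  [X' → . X] has the dot before X: add [X → . a], [X → . num -], [X → . T id c], [X → . -]
  [X → . T id c] has the dot before T: add [T → . T a c], [T → . X c a], [T → . X num id]
No further items can be added.

I₀ = { [T → . T a c], [T → . X c a], [T → . X num id], [X → . -], [X → . T id c], [X → . a], [X → . num -], [X' → . X] }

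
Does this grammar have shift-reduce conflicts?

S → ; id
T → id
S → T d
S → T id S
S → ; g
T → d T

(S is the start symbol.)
Augment with S' → S and build the canonical LR(0) collection (I0 = CLOSURE({[S' → . S]}), then GOTO on every symbol after a dot until no new states appear). It has 12 states:
  I0: { [S → . ; g], [S → . ; id], [S → . T d], [S → . T id S], [S' → . S], [T → . d T], [T → . id] }  — shift
  I1: { [S → ; . g], [S → ; . id] }  — shift
  I2: { [S' → S .] }  — accept
  I3: { [S → T . d], [S → T . id S] }  — shift
  I4: { [T → . d T], [T → . id], [T → d . T] }  — shift
  I5: { [T → id .] }  — reduce
  I6: { [T → d T .] }  — reduce
  I7: { [S → T d .] }  — reduce
  I8: { [S → . ; g], [S → . ; id], [S → . T d], [S → . T id S], [S → T id . S], [T → . d T], [T → . id] }  — shift
  I9: { [S → T id S .] }  — reduce
  I10: { [S → ; g .] }  — reduce
  I11: { [S → ; id .] }  — reduce

No state contains both a complete item and a shift item.

Answer: No shift-reduce conflicts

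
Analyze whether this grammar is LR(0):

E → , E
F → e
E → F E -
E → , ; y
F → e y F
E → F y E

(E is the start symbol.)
No. Shift-reduce conflict between [F → e .] and [F → e . y F]

A grammar is LR(0) if no state in the canonical LR(0) collection has:
  - both a shift item (dot before a terminal) and a complete item (shift-reduce conflict), or
  - two or more complete items (reduce-reduce conflict; the accept item [E' → E .] counts as a complete item here).

Augment with E' → E and build the canonical LR(0) collection (I0 = CLOSURE({[E' → . E]}), then GOTO on every symbol after a dot until no new states appear). It has 14 states:
  I0: { [E → . , ; y], [E → . , E], [E → . F E -], [E → . F y E], [E' → . E], [F → . e y F], [F → . e] }  — shift
  I1: { [E → , . ; y], [E → , . E], [E → . , ; y], [E → . , E], [E → . F E -], [E → . F y E], [F → . e y F], [F → . e] }  — shift
  I2: { [E' → E .] }  — accept
  I3: { [E → . , ; y], [E → . , E], [E → . F E -], [E → . F y E], [E → F . E -], [E → F . y E], [F → . e y F], [F → . e] }  — shift
  I4: { [F → e . y F], [F → e .] }  — shift, reduce
  I5: { [F → . e y F], [F → . e], [F → e y . F] }  — shift
  I6: { [F → e y F .] }  — reduce
  I7: { [E → F E . -] }  — shift
  I8: { [E → . , ; y], [E → . , E], [E → . F E -], [E → . F y E], [E → F y . E], [F → . e y F], [F → . e] }  — shift
  I9: { [E → F y E .] }  — reduce
  I10: { [E → F E - .] }  — reduce
  I11: { [E → , ; . y] }  — shift
  I12: { [E → , E .] }  — reduce
  I13: { [E → , ; y .] }  — reduce

Conflict in state I4:
  Shift-reduce conflict between [F → e .] and [F → e . y F]
So the grammar is NOT LR(0).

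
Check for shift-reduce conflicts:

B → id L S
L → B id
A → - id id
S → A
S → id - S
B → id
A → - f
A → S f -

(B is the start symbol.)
A shift-reduce conflict occurs when an LR(0) state has both:
  - a complete (reduce) item [A → α .] (dot at the end), and
  - a shift item [B → β . c γ] (dot before a terminal).

Augment with B' → B and build the canonical LR(0) collection (I0 = CLOSURE({[B' → . B]}), then GOTO on every symbol after a dot until no new states appear). It has 17 states:
  I0: { [B → . id L S], [B → . id], [B' → . B] }  — shift
  I1: { [B' → B .] }  — accept
  I2: { [B → . id L S], [B → . id], [B → id . L S], [B → id .], [L → . B id] }  — shift, reduce
  I3: { [L → B . id] }  — shift
  I4: { [A → . - f], [A → . - id id], [A → . S f -], [B → id L . S], [S → . A], [S → . id - S] }  — shift
  I5: { [A → - . f], [A → - . id id] }  — shift
  I6: { [S → A .] }  — reduce
  I7: { [A → S . f -], [B → id L S .] }  — shift, reduce
  I8: { [S → id . - S] }  — shift
  I9: { [A → . - f], [A → . - id id], [A → . S f -], [S → . A], [S → . id - S], [S → id - . S] }  — shift
  I10: { [A → S . f -], [S → id - S .] }  — shift, reduce
  I11: { [A → S f . -] }  — shift
  I12: { [A → S f - .] }  — reduce
  I13: { [A → - f .] }  — reduce
  I14: { [A → - id . id] }  — shift
  I15: { [A → - id id .] }  — reduce
  I16: { [L → B id .] }  — reduce

I2 contains reduce item [B → id .] and shift items [B → . id], [B → . id L S] — shift-reduce conflict.
I7 contains reduce item [B → id L S .] and shift item [A → S . f -] — shift-reduce conflict.
I10 contains reduce item [S → id - S .] and shift item [A → S . f -] — shift-reduce conflict.

Answer: Yes — I2: [B → id .] vs [B → . id]; I7: [B → id L S .] vs [A → S . f -]; I10: [S → id - S .] vs [A → S . f -]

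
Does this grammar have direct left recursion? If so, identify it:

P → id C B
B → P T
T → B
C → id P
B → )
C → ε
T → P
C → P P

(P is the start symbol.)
P → id C B: starts with id
B → P T: starts with P
T → B: starts with B
C → id P: starts with id
B → ): starts with ')'
C → ε: starts with ε
T → P: starts with P
C → P P: starts with P

No direct left recursion found.

Answer: No direct left recursion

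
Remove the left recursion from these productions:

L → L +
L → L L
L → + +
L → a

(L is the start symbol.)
L → + + L'
L → a L'
L' → + L'
L' → L L'
L' → ε

L is directly left-recursive. The standard transformation for
  A → A α₁ | ... | A α_m | β₁ | ... | β_n
is
  A  → β₁ A' | ... | β_n A'
  A' → α₁ A' | ... | α_m A' | ε

L → + + becomes L → + + L'
L → a becomes L → a L'
L → L + becomes L' → + L'
L → L L becomes L' → L L'
Add L' → ε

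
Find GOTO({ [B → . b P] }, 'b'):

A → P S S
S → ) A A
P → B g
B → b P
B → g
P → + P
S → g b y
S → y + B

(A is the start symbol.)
GOTO(I, 'b') = CLOSURE({ [A → αX.β] : [A → α.Xβ] ∈ I, X = 'b' })

Items with dot before 'b', with the dot advanced:
  [B → . b P] → [B → b . P]
Closure of the advanced items:
  [B → b . P] has the dot before P: add [P → . B g], [P → . + P]
  [P → . B g] has the dot before B: add [B → . b P], [B → . g]

GOTO = { [B → . b P], [B → . g], [B → b . P], [P → . + P], [P → . B g] }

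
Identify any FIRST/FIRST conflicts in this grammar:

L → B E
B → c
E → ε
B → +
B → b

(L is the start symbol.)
No FIRST/FIRST conflicts.

Productions for B:
  B → c: FIRST = { 'c' }
  B → +: FIRST = { '+' }
  B → b: FIRST = { 'b' }
L, E have only one production, so no FIRST/FIRST conflict is possible there.

All alternatives of each non-terminal have pairwise disjoint FIRST sets.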